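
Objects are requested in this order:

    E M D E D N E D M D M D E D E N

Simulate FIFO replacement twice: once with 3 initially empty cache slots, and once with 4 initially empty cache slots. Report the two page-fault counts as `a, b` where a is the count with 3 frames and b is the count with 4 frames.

8, 4

3 frames: F F F . . F F . F F . . . . . F → 8 faults.
4 frames: F F F . . F . . . . . . . . . . → 4 faults.
4 < 8: adding a frame reduced faults, as is typical.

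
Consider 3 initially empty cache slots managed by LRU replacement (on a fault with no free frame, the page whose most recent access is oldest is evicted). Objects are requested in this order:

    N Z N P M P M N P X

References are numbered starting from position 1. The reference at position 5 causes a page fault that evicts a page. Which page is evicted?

pos 1: N: fault, frames (N)
pos 2: Z: fault, frames (N Z)
pos 3: N: hit
pos 4: P: fault, frames (Z N P)
pos 5: M: fault, evict Z, frames (N P M)
At position 5, page Z is evicted.

Z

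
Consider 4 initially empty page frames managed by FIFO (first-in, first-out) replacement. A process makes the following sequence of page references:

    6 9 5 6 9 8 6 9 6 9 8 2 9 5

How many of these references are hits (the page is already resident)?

9

6 → fault, frames [6]
9 → fault, frames [6, 9]
5 → fault, frames [6, 9, 5]
6 → hit
9 → hit
8 → fault, frames [6, 9, 5, 8]
6 → hit
9 → hit
6 → hit
9 → hit
8 → hit
2 → fault, evict 6, frames [9, 5, 8, 2]
9 → hit
5 → hit
Hits: 9.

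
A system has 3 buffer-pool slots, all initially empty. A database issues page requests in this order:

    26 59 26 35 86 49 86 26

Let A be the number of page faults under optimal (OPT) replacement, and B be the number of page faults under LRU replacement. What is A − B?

-1

Under OPT: F F . F F F . . → 5 faults.
Under LRU: F F . F F F . F → 6 faults.
A − B = 5 − 6 = -1.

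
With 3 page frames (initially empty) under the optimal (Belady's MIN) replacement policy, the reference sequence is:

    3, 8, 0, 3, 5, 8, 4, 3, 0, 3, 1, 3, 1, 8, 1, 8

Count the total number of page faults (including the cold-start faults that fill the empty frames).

3: miss, frames {3}
8: miss, frames {3,8}
0: miss, frames {3,8,0}
3: hit
5: miss, evict 0, frames {3,8,5}
8: hit
4: miss, evict 5, frames {3,8,4}
3: hit
0: miss, evict 4, frames {3,8,0}
3: hit
1: miss, evict 0, frames {3,8,1}
3: hit
1: hit
8: hit
1: hit
8: hit
Page faults: 7.

7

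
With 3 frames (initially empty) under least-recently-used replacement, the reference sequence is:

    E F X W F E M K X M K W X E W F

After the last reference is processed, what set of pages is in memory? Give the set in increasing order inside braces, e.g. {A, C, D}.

{E, F, W}

E -> fault, frames {E}
F -> fault, frames {E,F}
X -> fault, frames {E,F,X}
W -> fault, evict E, frames {F,X,W}
F -> hit
E -> fault, evict X, frames {W,F,E}
M -> fault, evict W, frames {F,E,M}
K -> fault, evict F, frames {E,M,K}
X -> fault, evict E, frames {M,K,X}
M -> hit
K -> hit
W -> fault, evict X, frames {M,K,W}
X -> fault, evict M, frames {K,W,X}
E -> fault, evict K, frames {W,X,E}
W -> hit
F -> fault, evict X, frames {E,W,F}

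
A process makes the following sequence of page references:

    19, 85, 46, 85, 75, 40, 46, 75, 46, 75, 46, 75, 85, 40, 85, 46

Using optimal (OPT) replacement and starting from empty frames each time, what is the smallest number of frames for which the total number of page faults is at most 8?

3

f=1: 16 faults
f=2: 9 faults
f=3: 6 faults
f=4: 5 faults
f=5: 5 faults
Smallest f with faults ≤ 8 is 3.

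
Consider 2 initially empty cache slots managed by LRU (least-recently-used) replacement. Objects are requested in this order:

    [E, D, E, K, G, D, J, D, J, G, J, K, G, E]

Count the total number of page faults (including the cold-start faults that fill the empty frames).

10

E: fault, frames {E}
D: fault, frames {E,D}
E: hit
K: fault, evict D, frames {E,K}
G: fault, evict E, frames {K,G}
D: fault, evict K, frames {G,D}
J: fault, evict G, frames {D,J}
D: hit
J: hit
G: fault, evict D, frames {J,G}
J: hit
K: fault, evict G, frames {J,K}
G: fault, evict J, frames {K,G}
E: fault, evict K, frames {G,E}
Page faults: 10.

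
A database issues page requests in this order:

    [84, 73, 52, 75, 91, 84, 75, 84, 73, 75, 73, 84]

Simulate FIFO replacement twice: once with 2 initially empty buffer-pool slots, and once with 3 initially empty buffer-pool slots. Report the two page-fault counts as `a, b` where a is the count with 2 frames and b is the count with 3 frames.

2 frames: F F F F F F F . F . . F → 9 faults.
3 frames: F F F F F F . . F F . . → 8 faults.
8 < 9: adding a frame reduced faults, as is typical.

9, 8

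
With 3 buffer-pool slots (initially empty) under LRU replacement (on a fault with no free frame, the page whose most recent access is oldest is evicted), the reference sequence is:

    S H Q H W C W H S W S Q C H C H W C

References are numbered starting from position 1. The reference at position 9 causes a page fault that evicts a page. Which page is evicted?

pos 1: S -> fault, frames {S}
pos 2: H -> fault, frames {S,H}
pos 3: Q -> fault, frames {S,H,Q}
pos 4: H -> hit
pos 5: W -> fault, evict S, frames {Q,H,W}
pos 6: C -> fault, evict Q, frames {H,W,C}
pos 7: W -> hit
pos 8: H -> hit
pos 9: S -> fault, evict C, frames {W,H,S}
At position 9, page C is evicted.

C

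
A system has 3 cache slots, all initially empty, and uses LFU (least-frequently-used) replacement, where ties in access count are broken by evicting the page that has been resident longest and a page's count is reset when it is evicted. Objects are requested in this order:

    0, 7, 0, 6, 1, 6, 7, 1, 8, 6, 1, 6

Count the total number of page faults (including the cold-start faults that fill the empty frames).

8

0 -> fault, frames [0]
7 -> fault, frames [0, 7]
0 -> hit
6 -> fault, frames [0, 7, 6]
1 -> fault, evict 7, frames [0, 6, 1]
6 -> hit
7 -> fault, evict 1, frames [0, 6, 7]
1 -> fault, evict 7, frames [0, 6, 1]
8 -> fault, evict 1, frames [0, 6, 8]
6 -> hit
1 -> fault, evict 8, frames [0, 6, 1]
6 -> hit
Page faults: 8.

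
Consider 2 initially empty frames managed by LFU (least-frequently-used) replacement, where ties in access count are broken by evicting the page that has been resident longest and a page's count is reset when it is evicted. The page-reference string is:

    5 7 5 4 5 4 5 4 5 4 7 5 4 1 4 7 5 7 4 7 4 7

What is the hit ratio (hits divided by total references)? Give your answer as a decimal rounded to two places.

0.45

5 → miss, frames {5}
7 → miss, frames {5,7}
5 → hit
4 → miss, evict 7, frames {5,4}
5 → hit
4 → hit
5 → hit
4 → hit
5 → hit
4 → hit
7 → miss, evict 4, frames {5,7}
5 → hit
4 → miss, evict 7, frames {5,4}
1 → miss, evict 4, frames {5,1}
4 → miss, evict 1, frames {5,4}
7 → miss, evict 4, frames {5,7}
5 → hit
7 → hit
4 → miss, evict 7, frames {5,4}
7 → miss, evict 4, frames {5,7}
4 → miss, evict 7, frames {5,4}
7 → miss, evict 4, frames {5,7}
Hits: 10 of 22 references → 10/22 = 0.4545.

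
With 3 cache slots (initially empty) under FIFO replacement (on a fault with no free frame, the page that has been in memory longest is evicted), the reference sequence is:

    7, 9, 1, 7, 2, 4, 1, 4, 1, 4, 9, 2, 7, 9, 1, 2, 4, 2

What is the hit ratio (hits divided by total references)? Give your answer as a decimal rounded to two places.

7 → miss, frames (7)
9 → miss, frames (7 9)
1 → miss, frames (7 9 1)
7 → hit
2 → miss, evict 7, frames (9 1 2)
4 → miss, evict 9, frames (1 2 4)
1 → hit
4 → hit
1 → hit
4 → hit
9 → miss, evict 1, frames (2 4 9)
2 → hit
7 → miss, evict 2, frames (4 9 7)
9 → hit
1 → miss, evict 4, frames (9 7 1)
2 → miss, evict 9, frames (7 1 2)
4 → miss, evict 7, frames (1 2 4)
2 → hit
Hits: 8 of 18 references → 8/18 = 0.4444.

0.44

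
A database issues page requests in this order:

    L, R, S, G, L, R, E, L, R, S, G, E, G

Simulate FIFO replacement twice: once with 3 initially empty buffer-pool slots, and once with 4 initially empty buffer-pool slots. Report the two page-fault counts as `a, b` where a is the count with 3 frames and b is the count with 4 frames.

3 frames: F F F F F F F . . F F . . → 9 faults.
4 frames: F F F F . . F F F F F F . → 10 faults.
10 > 9: adding a frame increased faults — Belady's anomaly.

9, 10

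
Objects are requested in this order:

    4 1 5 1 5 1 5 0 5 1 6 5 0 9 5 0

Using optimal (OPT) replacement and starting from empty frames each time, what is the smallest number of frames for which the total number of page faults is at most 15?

f=1: 16 faults
f=2: 9 faults
f=3: 6 faults
f=4: 6 faults
f=5: 6 faults
f=6: 6 faults
Smallest f with faults ≤ 15 is 2.

2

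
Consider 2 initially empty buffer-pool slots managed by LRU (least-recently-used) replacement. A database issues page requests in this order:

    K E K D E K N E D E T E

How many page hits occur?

3

K -> miss, frames (K)
E -> miss, frames (K E)
K -> hit
D -> miss, evict E, frames (K D)
E -> miss, evict K, frames (D E)
K -> miss, evict D, frames (E K)
N -> miss, evict E, frames (K N)
E -> miss, evict K, frames (N E)
D -> miss, evict N, frames (E D)
E -> hit
T -> miss, evict D, frames (E T)
E -> hit
Hits: 3.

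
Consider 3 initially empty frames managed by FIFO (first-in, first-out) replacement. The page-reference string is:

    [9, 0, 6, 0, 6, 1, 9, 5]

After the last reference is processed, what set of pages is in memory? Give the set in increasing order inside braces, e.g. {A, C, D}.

9 → fault, frames (9)
0 → fault, frames (9 0)
6 → fault, frames (9 0 6)
0 → hit
6 → hit
1 → fault, evict 9, frames (0 6 1)
9 → fault, evict 0, frames (6 1 9)
5 → fault, evict 6, frames (1 9 5)

{1, 5, 9}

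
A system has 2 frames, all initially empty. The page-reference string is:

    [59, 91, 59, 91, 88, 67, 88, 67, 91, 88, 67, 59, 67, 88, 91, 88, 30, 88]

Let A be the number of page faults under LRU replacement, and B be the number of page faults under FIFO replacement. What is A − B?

Under LRU: F F . . F F . . F F F F . F F . F . → 11 faults.
Under FIFO: F F . . F F . . F F F F . F F . F F → 12 faults.
A − B = 11 − 12 = -1.

-1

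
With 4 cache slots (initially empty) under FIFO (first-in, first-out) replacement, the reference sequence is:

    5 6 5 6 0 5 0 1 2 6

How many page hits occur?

5

5 → fault, frames {5}
6 → fault, frames {5,6}
5 → hit
6 → hit
0 → fault, frames {5,6,0}
5 → hit
0 → hit
1 → fault, frames {5,6,0,1}
2 → fault, evict 5, frames {6,0,1,2}
6 → hit
Hits: 5.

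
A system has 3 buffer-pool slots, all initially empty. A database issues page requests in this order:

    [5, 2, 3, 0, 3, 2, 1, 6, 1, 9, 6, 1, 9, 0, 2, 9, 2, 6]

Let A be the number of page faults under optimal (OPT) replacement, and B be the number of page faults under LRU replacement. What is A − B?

Under OPT: F F F F . . F F . F . . . F F . . . → 9 faults.
Under LRU: F F F F . . F F . F . . . F F . . F → 10 faults.
A − B = 9 − 10 = -1.

-1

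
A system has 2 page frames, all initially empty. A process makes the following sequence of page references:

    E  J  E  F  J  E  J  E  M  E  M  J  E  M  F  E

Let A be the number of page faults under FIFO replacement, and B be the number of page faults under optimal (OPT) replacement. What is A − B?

Under FIFO: F F . F . F F . F F . F . F F F → 11 faults.
Under OPT: F F . F . F . . F . . F . F F . → 8 faults.
A − B = 11 − 8 = 3.

3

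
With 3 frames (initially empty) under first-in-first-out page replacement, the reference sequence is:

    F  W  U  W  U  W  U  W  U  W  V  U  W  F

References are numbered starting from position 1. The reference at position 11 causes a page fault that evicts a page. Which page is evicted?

pos 1: F -> miss, frames {F}
pos 2: W -> miss, frames {F,W}
pos 3: U -> miss, frames {F,W,U}
pos 4: W -> hit
pos 5: U -> hit
pos 6: W -> hit
pos 7: U -> hit
pos 8: W -> hit
pos 9: U -> hit
pos 10: W -> hit
pos 11: V -> miss, evict F, frames {W,U,V}
At position 11, page F is evicted.

F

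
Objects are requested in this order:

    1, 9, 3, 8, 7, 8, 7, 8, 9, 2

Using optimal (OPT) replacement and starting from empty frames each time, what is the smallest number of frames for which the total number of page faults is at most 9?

2

f=1: 10 faults
f=2: 7 faults
f=3: 6 faults
f=4: 6 faults
f=5: 6 faults
f=6: 6 faults
Smallest f with faults ≤ 9 is 2.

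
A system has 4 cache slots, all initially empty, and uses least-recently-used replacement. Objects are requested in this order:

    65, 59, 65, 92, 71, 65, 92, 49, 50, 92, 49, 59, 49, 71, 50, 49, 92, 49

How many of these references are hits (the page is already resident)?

65 → miss, frames [65]
59 → miss, frames [65, 59]
65 → hit
92 → miss, frames [59, 65, 92]
71 → miss, frames [59, 65, 92, 71]
65 → hit
92 → hit
49 → miss, evict 59, frames [71, 65, 92, 49]
50 → miss, evict 71, frames [65, 92, 49, 50]
92 → hit
49 → hit
59 → miss, evict 65, frames [50, 92, 49, 59]
49 → hit
71 → miss, evict 50, frames [92, 59, 49, 71]
50 → miss, evict 92, frames [59, 49, 71, 50]
49 → hit
92 → miss, evict 59, frames [71, 50, 49, 92]
49 → hit
Hits: 8.

8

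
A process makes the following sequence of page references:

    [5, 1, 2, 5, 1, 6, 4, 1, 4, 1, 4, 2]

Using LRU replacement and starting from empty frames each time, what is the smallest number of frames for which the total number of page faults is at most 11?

f=1: 12 faults
f=2: 9 faults
f=3: 6 faults
f=4: 6 faults
f=5: 5 faults
Smallest f with faults ≤ 11 is 2.

2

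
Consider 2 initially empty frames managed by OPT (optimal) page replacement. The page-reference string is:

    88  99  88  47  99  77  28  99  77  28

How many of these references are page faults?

88: fault, frames (88)
99: fault, frames (88 99)
88: hit
47: fault, evict 88, frames (99 47)
99: hit
77: fault, evict 47, frames (99 77)
28: fault, evict 77, frames (99 28)
99: hit
77: fault, evict 99, frames (28 77)
28: hit
Page faults: 6.

6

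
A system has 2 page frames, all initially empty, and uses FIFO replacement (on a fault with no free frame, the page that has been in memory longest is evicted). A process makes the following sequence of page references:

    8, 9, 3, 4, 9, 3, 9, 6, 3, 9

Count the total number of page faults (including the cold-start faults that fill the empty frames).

8

8 -> fault, frames {8}
9 -> fault, frames {8,9}
3 -> fault, evict 8, frames {9,3}
4 -> fault, evict 9, frames {3,4}
9 -> fault, evict 3, frames {4,9}
3 -> fault, evict 4, frames {9,3}
9 -> hit
6 -> fault, evict 9, frames {3,6}
3 -> hit
9 -> fault, evict 3, frames {6,9}
Page faults: 8.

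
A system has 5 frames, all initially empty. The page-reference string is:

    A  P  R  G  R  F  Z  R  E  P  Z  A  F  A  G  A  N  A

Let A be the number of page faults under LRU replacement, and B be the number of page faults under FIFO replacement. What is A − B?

Under LRU: F F F F . F F . F F . F F . F . F . → 12 faults.
Under FIFO: F F F F . F F . F F . F . . F . F . → 11 faults.
A − B = 12 − 11 = 1.

1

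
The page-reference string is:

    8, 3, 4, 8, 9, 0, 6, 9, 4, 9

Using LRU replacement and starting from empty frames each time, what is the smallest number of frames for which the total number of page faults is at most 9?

f=1: 10 faults
f=2: 9 faults
f=3: 7 faults
f=4: 7 faults
f=5: 6 faults
f=6: 6 faults
Smallest f with faults ≤ 9 is 2.

2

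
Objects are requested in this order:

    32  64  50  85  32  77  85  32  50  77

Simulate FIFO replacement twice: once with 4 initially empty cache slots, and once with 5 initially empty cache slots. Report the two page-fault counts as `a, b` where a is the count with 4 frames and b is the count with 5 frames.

4 frames: F F F F . F . F . . → 6 faults.
5 frames: F F F F . F . . . . → 5 faults.
5 < 6: adding a frame reduced faults, as is typical.

6, 5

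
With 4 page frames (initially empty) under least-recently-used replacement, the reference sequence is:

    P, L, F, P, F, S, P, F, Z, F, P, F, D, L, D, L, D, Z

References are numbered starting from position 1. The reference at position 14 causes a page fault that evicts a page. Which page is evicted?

pos 1: P → fault, frames (P)
pos 2: L → fault, frames (P L)
pos 3: F → fault, frames (P L F)
pos 4: P → hit
pos 5: F → hit
pos 6: S → fault, frames (L P F S)
pos 7: P → hit
pos 8: F → hit
pos 9: Z → fault, evict L, frames (S P F Z)
pos 10: F → hit
pos 11: P → hit
pos 12: F → hit
pos 13: D → fault, evict S, frames (Z P F D)
pos 14: L → fault, evict Z, frames (P F D L)
At position 14, page Z is evicted.

Z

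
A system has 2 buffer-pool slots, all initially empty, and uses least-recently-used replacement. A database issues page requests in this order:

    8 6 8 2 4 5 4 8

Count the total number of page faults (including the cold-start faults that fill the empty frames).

6

8: fault, frames {8}
6: fault, frames {8,6}
8: hit
2: fault, evict 6, frames {8,2}
4: fault, evict 8, frames {2,4}
5: fault, evict 2, frames {4,5}
4: hit
8: fault, evict 5, frames {4,8}
Page faults: 6.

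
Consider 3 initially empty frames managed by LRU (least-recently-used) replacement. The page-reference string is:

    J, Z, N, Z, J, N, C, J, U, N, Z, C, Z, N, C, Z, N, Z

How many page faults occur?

J -> miss, frames {J}
Z -> miss, frames {J,Z}
N -> miss, frames {J,Z,N}
Z -> hit
J -> hit
N -> hit
C -> miss, evict Z, frames {J,N,C}
J -> hit
U -> miss, evict N, frames {C,J,U}
N -> miss, evict C, frames {J,U,N}
Z -> miss, evict J, frames {U,N,Z}
C -> miss, evict U, frames {N,Z,C}
Z -> hit
N -> hit
C -> hit
Z -> hit
N -> hit
Z -> hit
Page faults: 8.

8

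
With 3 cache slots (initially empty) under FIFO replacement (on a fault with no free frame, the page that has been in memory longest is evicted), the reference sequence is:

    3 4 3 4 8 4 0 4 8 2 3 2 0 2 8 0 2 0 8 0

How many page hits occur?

3: fault, frames [3]
4: fault, frames [3, 4]
3: hit
4: hit
8: fault, frames [3, 4, 8]
4: hit
0: fault, evict 3, frames [4, 8, 0]
4: hit
8: hit
2: fault, evict 4, frames [8, 0, 2]
3: fault, evict 8, frames [0, 2, 3]
2: hit
0: hit
2: hit
8: fault, evict 0, frames [2, 3, 8]
0: fault, evict 2, frames [3, 8, 0]
2: fault, evict 3, frames [8, 0, 2]
0: hit
8: hit
0: hit
Hits: 11.

11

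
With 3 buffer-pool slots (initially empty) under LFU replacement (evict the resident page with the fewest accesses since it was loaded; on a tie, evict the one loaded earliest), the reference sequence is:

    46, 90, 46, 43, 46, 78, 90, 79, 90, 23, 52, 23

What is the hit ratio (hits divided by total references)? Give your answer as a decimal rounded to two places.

0.25

46 -> fault, frames {46}
90 -> fault, frames {46,90}
46 -> hit
43 -> fault, frames {46,90,43}
46 -> hit
78 -> fault, evict 90, frames {46,43,78}
90 -> fault, evict 43, frames {46,78,90}
79 -> fault, evict 78, frames {46,90,79}
90 -> hit
23 -> fault, evict 79, frames {46,90,23}
52 -> fault, evict 23, frames {46,90,52}
23 -> fault, evict 52, frames {46,90,23}
Hits: 3 of 12 references → 3/12 = 0.2500.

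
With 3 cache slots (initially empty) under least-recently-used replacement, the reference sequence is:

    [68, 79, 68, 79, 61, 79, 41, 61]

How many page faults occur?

68 -> miss, frames [68]
79 -> miss, frames [68, 79]
68 -> hit
79 -> hit
61 -> miss, frames [68, 79, 61]
79 -> hit
41 -> miss, evict 68, frames [61, 79, 41]
61 -> hit
Page faults: 4.

4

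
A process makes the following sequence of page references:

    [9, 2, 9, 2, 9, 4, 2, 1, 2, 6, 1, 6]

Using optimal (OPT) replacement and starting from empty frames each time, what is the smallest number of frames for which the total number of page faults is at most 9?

2

f=1: 12 faults
f=2: 5 faults
f=3: 5 faults
f=4: 5 faults
f=5: 5 faults
Smallest f with faults ≤ 9 is 2.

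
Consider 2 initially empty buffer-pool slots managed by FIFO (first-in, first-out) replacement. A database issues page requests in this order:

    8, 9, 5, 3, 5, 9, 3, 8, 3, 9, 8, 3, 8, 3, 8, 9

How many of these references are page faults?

8: miss, frames {8}
9: miss, frames {8,9}
5: miss, evict 8, frames {9,5}
3: miss, evict 9, frames {5,3}
5: hit
9: miss, evict 5, frames {3,9}
3: hit
8: miss, evict 3, frames {9,8}
3: miss, evict 9, frames {8,3}
9: miss, evict 8, frames {3,9}
8: miss, evict 3, frames {9,8}
3: miss, evict 9, frames {8,3}
8: hit
3: hit
8: hit
9: miss, evict 8, frames {3,9}
Page faults: 11.

11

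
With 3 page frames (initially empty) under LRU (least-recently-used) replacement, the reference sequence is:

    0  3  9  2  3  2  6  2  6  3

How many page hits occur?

0 -> fault, frames {0}
3 -> fault, frames {0,3}
9 -> fault, frames {0,3,9}
2 -> fault, evict 0, frames {3,9,2}
3 -> hit
2 -> hit
6 -> fault, evict 9, frames {3,2,6}
2 -> hit
6 -> hit
3 -> hit
Hits: 5.

5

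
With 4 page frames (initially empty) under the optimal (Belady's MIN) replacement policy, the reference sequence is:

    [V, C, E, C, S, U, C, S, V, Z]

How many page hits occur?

4

V → fault, frames {V}
C → fault, frames {V,C}
E → fault, frames {V,C,E}
C → hit
S → fault, frames {V,C,E,S}
U → fault, evict E, frames {V,C,S,U}
C → hit
S → hit
V → hit
Z → fault, evict U, frames {V,C,S,Z}
Hits: 4.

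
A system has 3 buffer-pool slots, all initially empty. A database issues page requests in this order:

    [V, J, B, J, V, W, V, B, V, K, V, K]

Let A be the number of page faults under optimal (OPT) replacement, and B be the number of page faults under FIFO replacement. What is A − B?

-1

Under OPT: F F F . . F . . . F . . → 5 faults.
Under FIFO: F F F . . F F . . F . . → 6 faults.
A − B = 5 − 6 = -1.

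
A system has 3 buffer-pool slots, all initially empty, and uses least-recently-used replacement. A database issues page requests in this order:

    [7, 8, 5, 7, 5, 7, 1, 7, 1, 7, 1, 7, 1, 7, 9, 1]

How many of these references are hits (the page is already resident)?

7 -> miss, frames {7}
8 -> miss, frames {7,8}
5 -> miss, frames {7,8,5}
7 -> hit
5 -> hit
7 -> hit
1 -> miss, evict 8, frames {5,7,1}
7 -> hit
1 -> hit
7 -> hit
1 -> hit
7 -> hit
1 -> hit
7 -> hit
9 -> miss, evict 5, frames {1,7,9}
1 -> hit
Hits: 11.

11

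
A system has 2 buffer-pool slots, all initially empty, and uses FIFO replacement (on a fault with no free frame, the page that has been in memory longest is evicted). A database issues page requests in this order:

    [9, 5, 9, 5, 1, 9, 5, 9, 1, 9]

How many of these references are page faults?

7

9 -> miss, frames {9}
5 -> miss, frames {9,5}
9 -> hit
5 -> hit
1 -> miss, evict 9, frames {5,1}
9 -> miss, evict 5, frames {1,9}
5 -> miss, evict 1, frames {9,5}
9 -> hit
1 -> miss, evict 9, frames {5,1}
9 -> miss, evict 5, frames {1,9}
Page faults: 7.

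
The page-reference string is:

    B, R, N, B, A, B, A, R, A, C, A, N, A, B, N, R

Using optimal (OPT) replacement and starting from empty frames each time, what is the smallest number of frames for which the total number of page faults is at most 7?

f=1: 16 faults
f=2: 9 faults
f=3: 7 faults
f=4: 6 faults
f=5: 5 faults
Smallest f with faults ≤ 7 is 3.

3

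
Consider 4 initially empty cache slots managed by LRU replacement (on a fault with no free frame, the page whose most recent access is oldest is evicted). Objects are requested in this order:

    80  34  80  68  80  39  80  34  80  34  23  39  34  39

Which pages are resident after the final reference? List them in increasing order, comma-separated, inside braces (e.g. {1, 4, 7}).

{23, 34, 39, 80}

80 -> miss, frames (80)
34 -> miss, frames (80 34)
80 -> hit
68 -> miss, frames (34 80 68)
80 -> hit
39 -> miss, frames (34 68 80 39)
80 -> hit
34 -> hit
80 -> hit
34 -> hit
23 -> miss, evict 68, frames (39 80 34 23)
39 -> hit
34 -> hit
39 -> hit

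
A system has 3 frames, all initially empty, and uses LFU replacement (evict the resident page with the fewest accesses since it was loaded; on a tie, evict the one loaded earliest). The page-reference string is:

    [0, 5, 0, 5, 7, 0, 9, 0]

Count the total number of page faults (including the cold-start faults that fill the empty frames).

0 -> miss, frames (0)
5 -> miss, frames (0 5)
0 -> hit
5 -> hit
7 -> miss, frames (0 5 7)
0 -> hit
9 -> miss, evict 7, frames (0 5 9)
0 -> hit
Page faults: 4.

4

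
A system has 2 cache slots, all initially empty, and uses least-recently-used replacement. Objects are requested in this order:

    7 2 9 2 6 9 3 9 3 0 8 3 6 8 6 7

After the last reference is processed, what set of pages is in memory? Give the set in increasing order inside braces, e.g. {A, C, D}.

{6, 7}

7 -> fault, frames (7)
2 -> fault, frames (7 2)
9 -> fault, evict 7, frames (2 9)
2 -> hit
6 -> fault, evict 9, frames (2 6)
9 -> fault, evict 2, frames (6 9)
3 -> fault, evict 6, frames (9 3)
9 -> hit
3 -> hit
0 -> fault, evict 9, frames (3 0)
8 -> fault, evict 3, frames (0 8)
3 -> fault, evict 0, frames (8 3)
6 -> fault, evict 8, frames (3 6)
8 -> fault, evict 3, frames (6 8)
6 -> hit
7 -> fault, evict 8, frames (6 7)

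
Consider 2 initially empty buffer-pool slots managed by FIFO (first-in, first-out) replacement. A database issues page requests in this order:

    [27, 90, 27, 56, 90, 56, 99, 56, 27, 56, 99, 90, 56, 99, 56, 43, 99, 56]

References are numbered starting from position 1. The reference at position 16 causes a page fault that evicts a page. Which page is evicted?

56

pos 1: 27 -> miss, frames {27}
pos 2: 90 -> miss, frames {27,90}
pos 3: 27 -> hit
pos 4: 56 -> miss, evict 27, frames {90,56}
pos 5: 90 -> hit
pos 6: 56 -> hit
pos 7: 99 -> miss, evict 90, frames {56,99}
pos 8: 56 -> hit
pos 9: 27 -> miss, evict 56, frames {99,27}
pos 10: 56 -> miss, evict 99, frames {27,56}
pos 11: 99 -> miss, evict 27, frames {56,99}
pos 12: 90 -> miss, evict 56, frames {99,90}
pos 13: 56 -> miss, evict 99, frames {90,56}
pos 14: 99 -> miss, evict 90, frames {56,99}
pos 15: 56 -> hit
pos 16: 43 -> miss, evict 56, frames {99,43}
At position 16, page 56 is evicted.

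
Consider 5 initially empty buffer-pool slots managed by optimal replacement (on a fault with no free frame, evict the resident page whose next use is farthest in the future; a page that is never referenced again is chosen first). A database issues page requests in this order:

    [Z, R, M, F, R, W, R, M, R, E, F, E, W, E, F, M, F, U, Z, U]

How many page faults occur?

7

Z → fault, frames [Z]
R → fault, frames [Z, R]
M → fault, frames [Z, R, M]
F → fault, frames [Z, R, M, F]
R → hit
W → fault, frames [Z, R, M, F, W]
R → hit
M → hit
R → hit
E → fault, evict R, frames [Z, M, F, W, E]
F → hit
E → hit
W → hit
E → hit
F → hit
M → hit
F → hit
U → fault, evict E, frames [Z, M, F, W, U]
Z → hit
U → hit
Page faults: 7.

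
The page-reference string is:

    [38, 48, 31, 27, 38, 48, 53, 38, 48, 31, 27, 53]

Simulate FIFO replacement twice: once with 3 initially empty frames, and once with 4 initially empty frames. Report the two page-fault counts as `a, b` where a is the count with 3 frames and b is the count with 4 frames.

9, 10

3 frames: F F F F F F F . . F F . → 9 faults.
4 frames: F F F F . . F F F F F F → 10 faults.
10 > 9: adding a frame increased faults — Belady's anomaly.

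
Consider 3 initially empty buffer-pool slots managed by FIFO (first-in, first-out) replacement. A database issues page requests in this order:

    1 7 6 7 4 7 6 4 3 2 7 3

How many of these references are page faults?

1 → miss, frames [1]
7 → miss, frames [1, 7]
6 → miss, frames [1, 7, 6]
7 → hit
4 → miss, evict 1, frames [7, 6, 4]
7 → hit
6 → hit
4 → hit
3 → miss, evict 7, frames [6, 4, 3]
2 → miss, evict 6, frames [4, 3, 2]
7 → miss, evict 4, frames [3, 2, 7]
3 → hit
Page faults: 7.

7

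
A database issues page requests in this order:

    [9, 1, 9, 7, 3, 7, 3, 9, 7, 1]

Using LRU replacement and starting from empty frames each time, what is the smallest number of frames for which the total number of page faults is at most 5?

3

f=1: 10 faults
f=2: 7 faults
f=3: 5 faults
f=4: 4 faults
Smallest f with faults ≤ 5 is 3.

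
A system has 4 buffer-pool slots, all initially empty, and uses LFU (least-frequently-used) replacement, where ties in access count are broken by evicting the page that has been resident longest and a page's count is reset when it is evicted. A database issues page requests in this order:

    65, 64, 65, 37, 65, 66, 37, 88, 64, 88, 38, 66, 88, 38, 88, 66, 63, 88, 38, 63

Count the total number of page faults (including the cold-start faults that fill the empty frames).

65 → fault, frames [65]
64 → fault, frames [65, 64]
65 → hit
37 → fault, frames [65, 64, 37]
65 → hit
66 → fault, frames [65, 64, 37, 66]
37 → hit
88 → fault, evict 64, frames [65, 37, 66, 88]
64 → fault, evict 66, frames [65, 37, 88, 64]
88 → hit
38 → fault, evict 64, frames [65, 37, 88, 38]
66 → fault, evict 38, frames [65, 37, 88, 66]
88 → hit
38 → fault, evict 66, frames [65, 37, 88, 38]
88 → hit
66 → fault, evict 38, frames [65, 37, 88, 66]
63 → fault, evict 66, frames [65, 37, 88, 63]
88 → hit
38 → fault, evict 63, frames [65, 37, 88, 38]
63 → fault, evict 38, frames [65, 37, 88, 63]
Page faults: 13.

13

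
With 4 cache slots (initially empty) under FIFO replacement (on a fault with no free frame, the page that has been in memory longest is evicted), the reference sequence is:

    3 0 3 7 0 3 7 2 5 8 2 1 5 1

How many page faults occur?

7

3 → miss, frames {3}
0 → miss, frames {3,0}
3 → hit
7 → miss, frames {3,0,7}
0 → hit
3 → hit
7 → hit
2 → miss, frames {3,0,7,2}
5 → miss, evict 3, frames {0,7,2,5}
8 → miss, evict 0, frames {7,2,5,8}
2 → hit
1 → miss, evict 7, frames {2,5,8,1}
5 → hit
1 → hit
Page faults: 7.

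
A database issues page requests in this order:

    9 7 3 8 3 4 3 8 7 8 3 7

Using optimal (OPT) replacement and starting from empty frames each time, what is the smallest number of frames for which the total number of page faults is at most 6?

3

f=1: 12 faults
f=2: 8 faults
f=3: 6 faults
f=4: 5 faults
f=5: 5 faults
Smallest f with faults ≤ 6 is 3.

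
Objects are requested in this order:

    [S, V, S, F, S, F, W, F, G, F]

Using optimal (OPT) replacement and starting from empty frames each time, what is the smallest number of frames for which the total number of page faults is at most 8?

f=1: 10 faults
f=2: 5 faults
f=3: 5 faults
f=4: 5 faults
f=5: 5 faults
Smallest f with faults ≤ 8 is 2.

2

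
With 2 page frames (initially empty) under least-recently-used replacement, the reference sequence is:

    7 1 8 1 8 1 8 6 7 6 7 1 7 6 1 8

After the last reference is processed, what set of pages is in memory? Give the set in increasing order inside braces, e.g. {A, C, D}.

{1, 8}

7: miss, frames [7]
1: miss, frames [7, 1]
8: miss, evict 7, frames [1, 8]
1: hit
8: hit
1: hit
8: hit
6: miss, evict 1, frames [8, 6]
7: miss, evict 8, frames [6, 7]
6: hit
7: hit
1: miss, evict 6, frames [7, 1]
7: hit
6: miss, evict 1, frames [7, 6]
1: miss, evict 7, frames [6, 1]
8: miss, evict 6, frames [1, 8]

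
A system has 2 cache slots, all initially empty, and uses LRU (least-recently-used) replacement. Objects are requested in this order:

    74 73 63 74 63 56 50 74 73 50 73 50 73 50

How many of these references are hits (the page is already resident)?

74 -> miss, frames [74]
73 -> miss, frames [74, 73]
63 -> miss, evict 74, frames [73, 63]
74 -> miss, evict 73, frames [63, 74]
63 -> hit
56 -> miss, evict 74, frames [63, 56]
50 -> miss, evict 63, frames [56, 50]
74 -> miss, evict 56, frames [50, 74]
73 -> miss, evict 50, frames [74, 73]
50 -> miss, evict 74, frames [73, 50]
73 -> hit
50 -> hit
73 -> hit
50 -> hit
Hits: 5.

5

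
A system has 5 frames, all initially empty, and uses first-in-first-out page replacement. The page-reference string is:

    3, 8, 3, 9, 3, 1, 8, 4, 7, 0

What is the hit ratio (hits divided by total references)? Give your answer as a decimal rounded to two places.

3 -> miss, frames [3]
8 -> miss, frames [3, 8]
3 -> hit
9 -> miss, frames [3, 8, 9]
3 -> hit
1 -> miss, frames [3, 8, 9, 1]
8 -> hit
4 -> miss, frames [3, 8, 9, 1, 4]
7 -> miss, evict 3, frames [8, 9, 1, 4, 7]
0 -> miss, evict 8, frames [9, 1, 4, 7, 0]
Hits: 3 of 10 references → 3/10 = 0.3000.

0.30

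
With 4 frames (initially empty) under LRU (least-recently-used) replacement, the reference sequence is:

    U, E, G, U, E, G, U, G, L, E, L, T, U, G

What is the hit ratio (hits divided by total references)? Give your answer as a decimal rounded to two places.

U → miss, frames [U]
E → miss, frames [U, E]
G → miss, frames [U, E, G]
U → hit
E → hit
G → hit
U → hit
G → hit
L → miss, frames [E, U, G, L]
E → hit
L → hit
T → miss, evict U, frames [G, E, L, T]
U → miss, evict G, frames [E, L, T, U]
G → miss, evict E, frames [L, T, U, G]
Hits: 7 of 14 references → 7/14 = 0.5000.

0.50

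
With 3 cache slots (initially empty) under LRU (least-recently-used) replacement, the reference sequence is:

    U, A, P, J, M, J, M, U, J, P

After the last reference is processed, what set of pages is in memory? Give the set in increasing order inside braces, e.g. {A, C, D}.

{J, P, U}

U → miss, frames {U}
A → miss, frames {U,A}
P → miss, frames {U,A,P}
J → miss, evict U, frames {A,P,J}
M → miss, evict A, frames {P,J,M}
J → hit
M → hit
U → miss, evict P, frames {J,M,U}
J → hit
P → miss, evict M, frames {U,J,P}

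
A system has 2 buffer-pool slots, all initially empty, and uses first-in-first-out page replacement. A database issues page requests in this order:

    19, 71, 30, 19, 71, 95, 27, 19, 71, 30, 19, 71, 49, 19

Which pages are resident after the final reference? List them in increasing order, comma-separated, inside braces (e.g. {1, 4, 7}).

{19, 49}

19 → fault, frames [19]
71 → fault, frames [19, 71]
30 → fault, evict 19, frames [71, 30]
19 → fault, evict 71, frames [30, 19]
71 → fault, evict 30, frames [19, 71]
95 → fault, evict 19, frames [71, 95]
27 → fault, evict 71, frames [95, 27]
19 → fault, evict 95, frames [27, 19]
71 → fault, evict 27, frames [19, 71]
30 → fault, evict 19, frames [71, 30]
19 → fault, evict 71, frames [30, 19]
71 → fault, evict 30, frames [19, 71]
49 → fault, evict 19, frames [71, 49]
19 → fault, evict 71, frames [49, 19]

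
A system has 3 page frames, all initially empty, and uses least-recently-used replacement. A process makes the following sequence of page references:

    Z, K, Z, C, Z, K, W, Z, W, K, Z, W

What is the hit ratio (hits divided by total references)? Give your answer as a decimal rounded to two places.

Z -> miss, frames [Z]
K -> miss, frames [Z, K]
Z -> hit
C -> miss, frames [K, Z, C]
Z -> hit
K -> hit
W -> miss, evict C, frames [Z, K, W]
Z -> hit
W -> hit
K -> hit
Z -> hit
W -> hit
Hits: 8 of 12 references → 8/12 = 0.6667.

0.67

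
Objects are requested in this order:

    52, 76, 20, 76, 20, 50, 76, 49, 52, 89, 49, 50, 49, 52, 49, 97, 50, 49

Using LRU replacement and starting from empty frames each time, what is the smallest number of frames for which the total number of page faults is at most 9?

4

f=1: 18 faults
f=2: 14 faults
f=3: 11 faults
f=4: 9 faults
f=5: 7 faults
f=6: 7 faults
f=7: 7 faults
Smallest f with faults ≤ 9 is 4.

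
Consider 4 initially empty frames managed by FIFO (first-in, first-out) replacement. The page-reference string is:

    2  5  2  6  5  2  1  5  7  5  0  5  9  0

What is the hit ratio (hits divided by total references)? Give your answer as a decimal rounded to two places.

2 -> miss, frames [2]
5 -> miss, frames [2, 5]
2 -> hit
6 -> miss, frames [2, 5, 6]
5 -> hit
2 -> hit
1 -> miss, frames [2, 5, 6, 1]
5 -> hit
7 -> miss, evict 2, frames [5, 6, 1, 7]
5 -> hit
0 -> miss, evict 5, frames [6, 1, 7, 0]
5 -> miss, evict 6, frames [1, 7, 0, 5]
9 -> miss, evict 1, frames [7, 0, 5, 9]
0 -> hit
Hits: 6 of 14 references → 6/14 = 0.4286.

0.43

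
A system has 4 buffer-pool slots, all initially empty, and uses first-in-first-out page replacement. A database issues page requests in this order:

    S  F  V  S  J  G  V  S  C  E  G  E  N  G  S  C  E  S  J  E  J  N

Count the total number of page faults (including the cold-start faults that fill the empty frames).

15

S → miss, frames [S]
F → miss, frames [S, F]
V → miss, frames [S, F, V]
S → hit
J → miss, frames [S, F, V, J]
G → miss, evict S, frames [F, V, J, G]
V → hit
S → miss, evict F, frames [V, J, G, S]
C → miss, evict V, frames [J, G, S, C]
E → miss, evict J, frames [G, S, C, E]
G → hit
E → hit
N → miss, evict G, frames [S, C, E, N]
G → miss, evict S, frames [C, E, N, G]
S → miss, evict C, frames [E, N, G, S]
C → miss, evict E, frames [N, G, S, C]
E → miss, evict N, frames [G, S, C, E]
S → hit
J → miss, evict G, frames [S, C, E, J]
E → hit
J → hit
N → miss, evict S, frames [C, E, J, N]
Page faults: 15.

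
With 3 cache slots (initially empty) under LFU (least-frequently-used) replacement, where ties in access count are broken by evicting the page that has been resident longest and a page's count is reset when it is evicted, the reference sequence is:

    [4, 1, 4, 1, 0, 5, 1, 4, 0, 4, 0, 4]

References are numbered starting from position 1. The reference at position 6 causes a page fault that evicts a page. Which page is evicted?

0

pos 1: 4 → miss, frames [4]
pos 2: 1 → miss, frames [4, 1]
pos 3: 4 → hit
pos 4: 1 → hit
pos 5: 0 → miss, frames [4, 1, 0]
pos 6: 5 → miss, evict 0, frames [4, 1, 5]
At position 6, page 0 is evicted.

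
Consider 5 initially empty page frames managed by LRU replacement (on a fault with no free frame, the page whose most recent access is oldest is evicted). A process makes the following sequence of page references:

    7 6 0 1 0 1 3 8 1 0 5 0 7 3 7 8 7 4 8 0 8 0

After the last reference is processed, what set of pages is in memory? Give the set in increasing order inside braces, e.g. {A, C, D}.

{0, 3, 4, 7, 8}

7 -> miss, frames {7}
6 -> miss, frames {7,6}
0 -> miss, frames {7,6,0}
1 -> miss, frames {7,6,0,1}
0 -> hit
1 -> hit
3 -> miss, frames {7,6,0,1,3}
8 -> miss, evict 7, frames {6,0,1,3,8}
1 -> hit
0 -> hit
5 -> miss, evict 6, frames {3,8,1,0,5}
0 -> hit
7 -> miss, evict 3, frames {8,1,5,0,7}
3 -> miss, evict 8, frames {1,5,0,7,3}
7 -> hit
8 -> miss, evict 1, frames {5,0,3,7,8}
7 -> hit
4 -> miss, evict 5, frames {0,3,8,7,4}
8 -> hit
0 -> hit
8 -> hit
0 -> hit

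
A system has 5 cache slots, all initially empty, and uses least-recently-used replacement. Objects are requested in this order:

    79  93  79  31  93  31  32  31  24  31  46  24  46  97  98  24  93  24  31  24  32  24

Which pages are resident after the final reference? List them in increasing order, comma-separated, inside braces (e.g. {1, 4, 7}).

{24, 31, 32, 93, 98}

79: fault, frames {79}
93: fault, frames {79,93}
79: hit
31: fault, frames {93,79,31}
93: hit
31: hit
32: fault, frames {79,93,31,32}
31: hit
24: fault, frames {79,93,32,31,24}
31: hit
46: fault, evict 79, frames {93,32,24,31,46}
24: hit
46: hit
97: fault, evict 93, frames {32,31,24,46,97}
98: fault, evict 32, frames {31,24,46,97,98}
24: hit
93: fault, evict 31, frames {46,97,98,24,93}
24: hit
31: fault, evict 46, frames {97,98,93,24,31}
24: hit
32: fault, evict 97, frames {98,93,31,24,32}
24: hit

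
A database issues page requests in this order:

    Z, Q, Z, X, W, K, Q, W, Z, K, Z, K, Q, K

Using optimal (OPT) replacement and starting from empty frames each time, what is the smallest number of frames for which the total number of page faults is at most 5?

f=1: 14 faults
f=2: 8 faults
f=3: 6 faults
f=4: 5 faults
f=5: 5 faults
Smallest f with faults ≤ 5 is 4.

4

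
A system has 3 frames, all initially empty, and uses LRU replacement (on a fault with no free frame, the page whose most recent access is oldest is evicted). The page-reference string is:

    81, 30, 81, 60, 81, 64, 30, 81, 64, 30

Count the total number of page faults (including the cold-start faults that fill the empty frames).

5

81 → miss, frames (81)
30 → miss, frames (81 30)
81 → hit
60 → miss, frames (30 81 60)
81 → hit
64 → miss, evict 30, frames (60 81 64)
30 → miss, evict 60, frames (81 64 30)
81 → hit
64 → hit
30 → hit
Page faults: 5.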